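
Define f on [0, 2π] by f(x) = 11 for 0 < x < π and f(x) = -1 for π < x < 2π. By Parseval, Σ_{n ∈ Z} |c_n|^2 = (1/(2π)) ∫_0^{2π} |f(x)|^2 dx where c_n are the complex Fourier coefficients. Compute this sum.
Σ |c_n|^2 = 61

Parseval equates the L^2 energy of f (normalised by 1/(2π)) with the ℓ^2 sum of its Fourier coefficients: (1/(2π)) ∫_0^{2π} |f|^2 = Σ |c_n|^2.
Compute the left side: (1/(2π)) [∫_0^π 11^2 dx + ∫_π^{2π} (-1)^2 dx] = (1/(2π)) · (121π + 1π) = (121 + 1)/2 = 61.
So Σ_{n ∈ Z} |c_n|^2 = 61.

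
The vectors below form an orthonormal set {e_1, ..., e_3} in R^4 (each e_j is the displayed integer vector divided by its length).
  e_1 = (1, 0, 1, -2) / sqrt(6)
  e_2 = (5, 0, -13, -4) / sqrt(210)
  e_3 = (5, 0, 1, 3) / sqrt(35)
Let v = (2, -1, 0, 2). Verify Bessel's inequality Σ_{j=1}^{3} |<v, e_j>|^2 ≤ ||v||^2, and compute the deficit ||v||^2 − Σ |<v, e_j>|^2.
Σ |<v, e_j>|^2 = 8; ||v||^2 = 9; deficit = 1

Write each e_j = u_j / sqrt(<u_j, u_j>) where u_j is the displayed integer vector. Then <v, e_j> = <v, u_j> / sqrt(<u_j, u_j>), so |<v, e_j>|^2 = <v, u_j>^2 / <u_j, u_j>.
Coefficients: <v, e_1> = -2/sqrt(6), <v, e_2> = 2/sqrt(210), <v, e_3> = 16/sqrt(35).
Square and sum: Σ |<v, e_j>|^2 = 8.
Compute ||v||^2 = v·v = 9.
Deficit = 9 − 8 = 1 ≥ 0, confirming Bessel's inequality. (The deficit equals ||v − Σ <v,e_j> e_j||^2, the squared distance from v to span{e_j}.)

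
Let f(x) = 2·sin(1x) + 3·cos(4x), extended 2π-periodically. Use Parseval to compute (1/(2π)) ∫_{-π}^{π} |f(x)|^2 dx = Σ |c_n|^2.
Σ |c_n|^2 = 13/2

Expand |f|^2 and use orthogonality of {sin(nx), cos(mx)} on [-π, π]:
  ∫_{-π}^{π} sin(nx)^2 dx = π, ∫ cos(mx)^2 dx = π, and cross terms integrate to 0.
So ∫_{-π}^{π} f(x)^2 dx = 2^2 · π + 3^2 · π = (4 + 9)π.
Divide by 2π: (4 + 9)/2 = 13/2.
By Parseval, this equals Σ |c_n|^2.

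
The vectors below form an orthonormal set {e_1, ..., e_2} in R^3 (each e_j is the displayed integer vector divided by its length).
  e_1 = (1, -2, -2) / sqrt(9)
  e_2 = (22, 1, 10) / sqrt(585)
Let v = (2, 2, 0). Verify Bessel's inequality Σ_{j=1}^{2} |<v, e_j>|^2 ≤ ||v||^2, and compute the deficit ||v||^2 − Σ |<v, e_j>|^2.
Σ |<v, e_j>|^2 = 264/65; ||v||^2 = 8; deficit = 256/65

Write each e_j = u_j / sqrt(<u_j, u_j>) where u_j is the displayed integer vector. Then <v, e_j> = <v, u_j> / sqrt(<u_j, u_j>), so |<v, e_j>|^2 = <v, u_j>^2 / <u_j, u_j>.
Coefficients: <v, e_1> = -2/sqrt(9), <v, e_2> = 46/sqrt(585).
Square and sum: Σ |<v, e_j>|^2 = 264/65.
Compute ||v||^2 = v·v = 8.
Deficit = 8 − 264/65 = 256/65 ≥ 0, confirming Bessel's inequality. (The deficit equals ||v − Σ <v,e_j> e_j||^2, the squared distance from v to span{e_j}.)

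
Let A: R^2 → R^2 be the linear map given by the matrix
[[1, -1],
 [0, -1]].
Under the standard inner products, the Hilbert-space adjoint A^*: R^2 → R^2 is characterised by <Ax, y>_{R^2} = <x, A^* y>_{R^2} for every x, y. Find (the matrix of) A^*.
A^* = A^T =
[[1, 0],
 [-1, -1]]

For real matrices with standard dot products, the defining identity <Ax, y> = <x, A^* y> gives (Ax)^T y = x^T (A^*) y, i.e. x^T A^T y = x^T (A^*) y. Since this holds for all x, y, we must have A^* = A^T. Therefore
A^* =
[[1, 0],
 [-1, -1]].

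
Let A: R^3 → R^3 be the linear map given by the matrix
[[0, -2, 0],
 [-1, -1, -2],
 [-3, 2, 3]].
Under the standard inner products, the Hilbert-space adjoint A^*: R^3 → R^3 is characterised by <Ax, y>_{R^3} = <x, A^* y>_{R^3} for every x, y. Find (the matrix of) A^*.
A^* = A^T =
[[0, -1, -3],
 [-2, -1, 2],
 [0, -2, 3]]

For real matrices with standard dot products, the defining identity <Ax, y> = <x, A^* y> gives (Ax)^T y = x^T (A^*) y, i.e. x^T A^T y = x^T (A^*) y. Since this holds for all x, y, we must have A^* = A^T. Therefore
A^* =
[[0, -1, -3],
 [-2, -1, 2],
 [0, -2, 3]].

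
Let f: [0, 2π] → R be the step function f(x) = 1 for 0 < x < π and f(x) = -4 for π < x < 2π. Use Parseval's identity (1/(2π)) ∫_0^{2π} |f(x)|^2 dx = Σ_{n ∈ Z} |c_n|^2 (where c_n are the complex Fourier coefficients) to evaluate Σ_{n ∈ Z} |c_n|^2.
Σ |c_n|^2 = 17/2

Parseval equates the L^2 energy of f (normalised by 1/(2π)) with the ℓ^2 sum of its Fourier coefficients: (1/(2π)) ∫_0^{2π} |f|^2 = Σ |c_n|^2.
Compute the left side: (1/(2π)) [∫_0^π 1^2 dx + ∫_π^{2π} (-4)^2 dx] = (1/(2π)) · (1π + 16π) = (1 + 16)/2 = 17/2.
So Σ_{n ∈ Z} |c_n|^2 = 17/2.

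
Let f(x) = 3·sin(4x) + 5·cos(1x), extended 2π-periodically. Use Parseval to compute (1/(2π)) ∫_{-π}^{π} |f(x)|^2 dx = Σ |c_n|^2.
Σ |c_n|^2 = 17

Expand |f|^2 and use orthogonality of {sin(nx), cos(mx)} on [-π, π]:
  ∫_{-π}^{π} sin(nx)^2 dx = π, ∫ cos(mx)^2 dx = π, and cross terms integrate to 0.
So ∫_{-π}^{π} f(x)^2 dx = 3^2 · π + 5^2 · π = (9 + 25)π.
Divide by 2π: (9 + 25)/2 = 17.
By Parseval, this equals Σ |c_n|^2.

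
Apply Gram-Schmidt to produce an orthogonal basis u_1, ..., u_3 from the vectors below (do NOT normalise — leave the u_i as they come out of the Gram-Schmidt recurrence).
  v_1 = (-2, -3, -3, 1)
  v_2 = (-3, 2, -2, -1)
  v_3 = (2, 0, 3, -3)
Orthogonal basis:
  u_1 = (-2, -3, -3, 1)
  u_2 = (-59/23, 61/23, -31/23, -28/23)
  u_3 = (-89/389, -475/389, 184/389, -1051/389)

Apply the Gram-Schmidt recurrence
  u_1 = v_1
  u_i = v_i − Σ_{j<i} ((v_i · u_j) / (u_j · u_j)) · u_j.

Step by step this gives:
  u_1 = (-2, -3, -3, 1)
  u_2 = (-59/23, 61/23, -31/23, -28/23)
  u_3 = (-89/389, -475/389, 184/389, -1051/389)

Orthogonality check:
  u_2 · u_1 = 0 (should be 0)
  u_3 · u_1 = 0 (should be 0)
  u_3 · u_2 = 0 (should be 0)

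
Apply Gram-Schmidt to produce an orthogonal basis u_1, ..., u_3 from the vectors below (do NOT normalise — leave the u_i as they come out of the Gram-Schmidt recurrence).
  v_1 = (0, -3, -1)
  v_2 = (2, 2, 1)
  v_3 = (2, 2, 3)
Orthogonal basis:
  u_1 = (0, -3, -1)
  u_2 = (2, -1/10, 3/10)
  u_3 = (-12/41, -24/41, 72/41)

Apply the Gram-Schmidt recurrence
  u_1 = v_1
  u_i = v_i − Σ_{j<i} ((v_i · u_j) / (u_j · u_j)) · u_j.

Step by step this gives:
  u_1 = (0, -3, -1)
  u_2 = (2, -1/10, 3/10)
  u_3 = (-12/41, -24/41, 72/41)

Orthogonality check:
  u_2 · u_1 = 0 (should be 0)
  u_3 · u_1 = 0 (should be 0)
  u_3 · u_2 = 0 (should be 0)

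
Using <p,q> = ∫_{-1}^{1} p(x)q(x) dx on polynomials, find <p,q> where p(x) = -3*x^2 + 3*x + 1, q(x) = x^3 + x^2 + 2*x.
<p,q> = 14/3

Expand the product: p(x)·q(x) = -3*x^5 - 2*x^3 + 7*x^2 + 2*x.
∫_{-1}^{1} of each monomial x^k gives [2/(k+1) if k even, 0 if k odd]. Integrating term-by-term (or equivalently evaluating the antiderivative F(x) = -x^6/2 - x^4/2 + 7*x^3/3 + x^2 at the endpoints):
  F(1) − F(−1) = 7/3 − (-7/3) = 14/3.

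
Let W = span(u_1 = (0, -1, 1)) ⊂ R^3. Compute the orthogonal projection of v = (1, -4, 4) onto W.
proj_W(v) = (0, -4, 4)

Set up U = [u_1 | ... | u_1] ∈ R^(3×1). The projector onto W = col(U) is P = U (U^T U)^(-1) U^T.
Compute U^T U =
  [2],
and U^T v = (8).
Solve U^T U · c = U^T v for the coefficients: c = (4). The projection is proj_W(v) = U c.
Check: (v - proj_W(v)) · u_1 = 0  (should be 0).
Result: proj_W(v) = (0, -4, 4).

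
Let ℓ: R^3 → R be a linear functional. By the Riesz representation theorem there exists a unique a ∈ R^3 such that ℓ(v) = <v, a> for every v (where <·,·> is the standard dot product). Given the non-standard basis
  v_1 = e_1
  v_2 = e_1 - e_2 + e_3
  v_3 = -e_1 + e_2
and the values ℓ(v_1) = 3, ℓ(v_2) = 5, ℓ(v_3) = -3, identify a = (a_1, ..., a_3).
a = (3, 0, 2)

Write a = (a_1, ..., a_3) in the standard basis. For each basis vector v_i, ℓ(v_i) = <v_i, a> is a linear equation in the a_j's. Collect the n equations into a matrix system V a = ℓ, where row i of V is v_i (expressed in the standard basis). Since V is invertible (lower-triangular with 1s on the diagonal, up to permutation), solve by back-substitution:
  V =
[[1, 0, 0],
 [1, -1, 1],
 [-1, 1, 0]]
  V a = (3, 5, -3)
Solving gives a = (3, 0, 2).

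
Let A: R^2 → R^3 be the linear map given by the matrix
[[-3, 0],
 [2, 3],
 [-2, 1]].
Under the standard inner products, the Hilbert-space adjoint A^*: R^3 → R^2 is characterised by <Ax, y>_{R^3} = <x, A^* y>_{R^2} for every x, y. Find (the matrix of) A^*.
A^* = A^T =
[[-3, 2, -2],
 [0, 3, 1]]

For real matrices with standard dot products, the defining identity <Ax, y> = <x, A^* y> gives (Ax)^T y = x^T (A^*) y, i.e. x^T A^T y = x^T (A^*) y. Since this holds for all x, y, we must have A^* = A^T. Therefore
A^* =
[[-3, 2, -2],
 [0, 3, 1]].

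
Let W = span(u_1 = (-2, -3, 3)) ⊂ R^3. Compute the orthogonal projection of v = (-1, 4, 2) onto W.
proj_W(v) = (4/11, 6/11, -6/11)

Set up U = [u_1 | ... | u_1] ∈ R^(3×1). The projector onto W = col(U) is P = U (U^T U)^(-1) U^T.
Compute U^T U =
  [22],
and U^T v = (-4).
Solve U^T U · c = U^T v for the coefficients: c = (-2/11). The projection is proj_W(v) = U c.
Check: (v - proj_W(v)) · u_1 = 0  (should be 0).
Result: proj_W(v) = (4/11, 6/11, -6/11).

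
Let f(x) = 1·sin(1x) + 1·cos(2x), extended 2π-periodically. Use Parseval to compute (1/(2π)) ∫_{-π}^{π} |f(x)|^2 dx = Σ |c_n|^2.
Σ |c_n|^2 = 1

Expand |f|^2 and use orthogonality of {sin(nx), cos(mx)} on [-π, π]:
  ∫_{-π}^{π} sin(nx)^2 dx = π, ∫ cos(mx)^2 dx = π, and cross terms integrate to 0.
So ∫_{-π}^{π} f(x)^2 dx = 1^2 · π + 1^2 · π = (1 + 1)π.
Divide by 2π: (1 + 1)/2 = 1.
By Parseval, this equals Σ |c_n|^2.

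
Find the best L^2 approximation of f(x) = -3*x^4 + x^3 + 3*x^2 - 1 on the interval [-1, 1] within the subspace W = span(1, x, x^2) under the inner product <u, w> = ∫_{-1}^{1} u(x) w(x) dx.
g(x) = 3*x^2/7 + 3*x/5 - 26/35

The best approximation g ∈ W is the orthogonal projection of f onto W. Writing g = a_0 + a_1 x + a_2 x^2, the coefficients solve the normal equations G · a = b where
  G_{ij} = <φ_i, φ_j> and b_i = <f, φ_i>, with φ_0 = 1, φ_1 = x, φ_2 = x^2.
G =
  [2, 0, 2/3]
  [0, 2/3, 0]
  [2/3, 0, 2/5],
b = (-6/5, 2/5, -34/105).
Solving gives a_0 = -26/35, a_1 = 3/5, a_2 = 3/7, so
  g(x) = 3*x^2/7 + 3*x/5 - 26/35.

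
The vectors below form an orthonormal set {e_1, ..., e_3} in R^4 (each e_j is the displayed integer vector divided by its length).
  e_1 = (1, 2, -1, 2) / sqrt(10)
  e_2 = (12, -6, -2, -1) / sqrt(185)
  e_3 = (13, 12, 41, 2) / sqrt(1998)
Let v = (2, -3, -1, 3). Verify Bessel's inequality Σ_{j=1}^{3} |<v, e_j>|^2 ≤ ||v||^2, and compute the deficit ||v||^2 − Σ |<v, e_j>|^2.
Σ |<v, e_j>|^2 = 11; ||v||^2 = 23; deficit = 12

Write each e_j = u_j / sqrt(<u_j, u_j>) where u_j is the displayed integer vector. Then <v, e_j> = <v, u_j> / sqrt(<u_j, u_j>), so |<v, e_j>|^2 = <v, u_j>^2 / <u_j, u_j>.
Coefficients: <v, e_1> = 3/sqrt(10), <v, e_2> = 41/sqrt(185), <v, e_3> = -45/sqrt(1998).
Square and sum: Σ |<v, e_j>|^2 = 11.
Compute ||v||^2 = v·v = 23.
Deficit = 23 − 11 = 12 ≥ 0, confirming Bessel's inequality. (The deficit equals ||v − Σ <v,e_j> e_j||^2, the squared distance from v to span{e_j}.)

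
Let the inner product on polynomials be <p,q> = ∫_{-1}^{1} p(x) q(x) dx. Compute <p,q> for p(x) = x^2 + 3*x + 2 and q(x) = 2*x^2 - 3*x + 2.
<p,q> = 34/5

Expand the product: p(x)·q(x) = 2*x^4 + 3*x^3 - 3*x^2 + 4.
∫_{-1}^{1} of each monomial x^k gives [2/(k+1) if k even, 0 if k odd]. Integrating term-by-term (or equivalently evaluating the antiderivative F(x) = 2*x^5/5 + 3*x^4/4 - x^3 + 4*x at the endpoints):
  F(1) − F(−1) = 83/20 − (-53/20) = 34/5.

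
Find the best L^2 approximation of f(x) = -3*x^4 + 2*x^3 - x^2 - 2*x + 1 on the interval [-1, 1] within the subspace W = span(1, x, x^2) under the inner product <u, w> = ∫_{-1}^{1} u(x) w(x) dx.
g(x) = -25*x^2/7 - 4*x/5 + 44/35

The best approximation g ∈ W is the orthogonal projection of f onto W. Writing g = a_0 + a_1 x + a_2 x^2, the coefficients solve the normal equations G · a = b where
  G_{ij} = <φ_i, φ_j> and b_i = <f, φ_i>, with φ_0 = 1, φ_1 = x, φ_2 = x^2.
G =
  [2, 0, 2/3]
  [0, 2/3, 0]
  [2/3, 0, 2/5],
b = (2/15, -8/15, -62/105).
Solving gives a_0 = 44/35, a_1 = -4/5, a_2 = -25/7, so
  g(x) = -25*x^2/7 - 4*x/5 + 44/35.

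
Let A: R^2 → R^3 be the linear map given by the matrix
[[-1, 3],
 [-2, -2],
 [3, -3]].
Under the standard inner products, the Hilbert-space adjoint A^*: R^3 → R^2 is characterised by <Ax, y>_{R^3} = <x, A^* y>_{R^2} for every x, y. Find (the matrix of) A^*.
A^* = A^T =
[[-1, -2, 3],
 [3, -2, -3]]

For real matrices with standard dot products, the defining identity <Ax, y> = <x, A^* y> gives (Ax)^T y = x^T (A^*) y, i.e. x^T A^T y = x^T (A^*) y. Since this holds for all x, y, we must have A^* = A^T. Therefore
A^* =
[[-1, -2, 3],
 [3, -2, -3]].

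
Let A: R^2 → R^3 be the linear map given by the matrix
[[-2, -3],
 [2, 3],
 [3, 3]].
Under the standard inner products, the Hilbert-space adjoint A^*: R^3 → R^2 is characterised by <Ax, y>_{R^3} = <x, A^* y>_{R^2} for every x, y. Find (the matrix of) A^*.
A^* = A^T =
[[-2, 2, 3],
 [-3, 3, 3]]

For real matrices with standard dot products, the defining identity <Ax, y> = <x, A^* y> gives (Ax)^T y = x^T (A^*) y, i.e. x^T A^T y = x^T (A^*) y. Since this holds for all x, y, we must have A^* = A^T. Therefore
A^* =
[[-2, 2, 3],
 [-3, 3, 3]].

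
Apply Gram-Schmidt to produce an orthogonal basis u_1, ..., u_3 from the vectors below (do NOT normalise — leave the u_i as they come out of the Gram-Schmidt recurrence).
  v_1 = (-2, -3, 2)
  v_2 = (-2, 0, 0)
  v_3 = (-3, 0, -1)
Orthogonal basis:
  u_1 = (-2, -3, 2)
  u_2 = (-26/17, 12/17, -8/17)
  u_3 = (0, -6/13, -9/13)

Apply the Gram-Schmidt recurrence
  u_1 = v_1
  u_i = v_i − Σ_{j<i} ((v_i · u_j) / (u_j · u_j)) · u_j.

Step by step this gives:
  u_1 = (-2, -3, 2)
  u_2 = (-26/17, 12/17, -8/17)
  u_3 = (0, -6/13, -9/13)

Orthogonality check:
  u_2 · u_1 = 0 (should be 0)
  u_3 · u_1 = 0 (should be 0)
  u_3 · u_2 = 0 (should be 0)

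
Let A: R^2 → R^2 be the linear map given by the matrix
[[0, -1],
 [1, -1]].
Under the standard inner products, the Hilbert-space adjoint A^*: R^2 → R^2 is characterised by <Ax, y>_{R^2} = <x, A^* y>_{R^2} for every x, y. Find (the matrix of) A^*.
A^* = A^T =
[[0, 1],
 [-1, -1]]

For real matrices with standard dot products, the defining identity <Ax, y> = <x, A^* y> gives (Ax)^T y = x^T (A^*) y, i.e. x^T A^T y = x^T (A^*) y. Since this holds for all x, y, we must have A^* = A^T. Therefore
A^* =
[[0, 1],
 [-1, -1]].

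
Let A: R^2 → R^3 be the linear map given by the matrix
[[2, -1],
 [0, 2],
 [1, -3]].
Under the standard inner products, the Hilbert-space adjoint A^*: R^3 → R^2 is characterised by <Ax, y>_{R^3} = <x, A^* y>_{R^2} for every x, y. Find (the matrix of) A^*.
A^* = A^T =
[[2, 0, 1],
 [-1, 2, -3]]

For real matrices with standard dot products, the defining identity <Ax, y> = <x, A^* y> gives (Ax)^T y = x^T (A^*) y, i.e. x^T A^T y = x^T (A^*) y. Since this holds for all x, y, we must have A^* = A^T. Therefore
A^* =
[[2, 0, 1],
 [-1, 2, -3]].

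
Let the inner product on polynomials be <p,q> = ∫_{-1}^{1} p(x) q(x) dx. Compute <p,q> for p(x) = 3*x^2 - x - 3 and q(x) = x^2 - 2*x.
<p,q> = 8/15

Expand the product: p(x)·q(x) = 3*x^4 - 7*x^3 - x^2 + 6*x.
∫_{-1}^{1} of each monomial x^k gives [2/(k+1) if k even, 0 if k odd]. Integrating term-by-term (or equivalently evaluating the antiderivative F(x) = 3*x^5/5 - 7*x^4/4 - x^3/3 + 3*x^2 at the endpoints):
  F(1) − F(−1) = 91/60 − (59/60) = 8/15.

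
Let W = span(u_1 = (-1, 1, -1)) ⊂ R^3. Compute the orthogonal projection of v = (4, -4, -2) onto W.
proj_W(v) = (2, -2, 2)

Set up U = [u_1 | ... | u_1] ∈ R^(3×1). The projector onto W = col(U) is P = U (U^T U)^(-1) U^T.
Compute U^T U =
  [3],
and U^T v = (-6).
Solve U^T U · c = U^T v for the coefficients: c = (-2). The projection is proj_W(v) = U c.
Check: (v - proj_W(v)) · u_1 = 0  (should be 0).
Result: proj_W(v) = (2, -2, 2).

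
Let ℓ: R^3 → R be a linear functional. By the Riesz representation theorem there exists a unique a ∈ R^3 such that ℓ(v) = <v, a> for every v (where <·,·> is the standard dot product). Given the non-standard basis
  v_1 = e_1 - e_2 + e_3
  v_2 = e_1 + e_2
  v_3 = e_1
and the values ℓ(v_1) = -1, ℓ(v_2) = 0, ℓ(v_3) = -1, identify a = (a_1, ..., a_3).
a = (-1, 1, 1)

Write a = (a_1, ..., a_3) in the standard basis. For each basis vector v_i, ℓ(v_i) = <v_i, a> is a linear equation in the a_j's. Collect the n equations into a matrix system V a = ℓ, where row i of V is v_i (expressed in the standard basis). Since V is invertible (lower-triangular with 1s on the diagonal, up to permutation), solve by back-substitution:
  V =
[[1, -1, 1],
 [1, 1, 0],
 [1, 0, 0]]
  V a = (-1, 0, -1)
Solving gives a = (-1, 1, 1).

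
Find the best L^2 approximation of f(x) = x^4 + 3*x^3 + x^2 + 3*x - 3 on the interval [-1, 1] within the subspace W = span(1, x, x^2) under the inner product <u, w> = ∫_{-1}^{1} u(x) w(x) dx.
g(x) = 13*x^2/7 + 24*x/5 - 108/35

The best approximation g ∈ W is the orthogonal projection of f onto W. Writing g = a_0 + a_1 x + a_2 x^2, the coefficients solve the normal equations G · a = b where
  G_{ij} = <φ_i, φ_j> and b_i = <f, φ_i>, with φ_0 = 1, φ_1 = x, φ_2 = x^2.
G =
  [2, 0, 2/3]
  [0, 2/3, 0]
  [2/3, 0, 2/5],
b = (-74/15, 16/5, -46/35).
Solving gives a_0 = -108/35, a_1 = 24/5, a_2 = 13/7, so
  g(x) = 13*x^2/7 + 24*x/5 - 108/35.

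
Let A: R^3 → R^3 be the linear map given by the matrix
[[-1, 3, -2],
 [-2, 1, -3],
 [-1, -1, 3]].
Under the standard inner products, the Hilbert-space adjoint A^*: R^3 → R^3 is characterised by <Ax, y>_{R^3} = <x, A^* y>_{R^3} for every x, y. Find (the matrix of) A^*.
A^* = A^T =
[[-1, -2, -1],
 [3, 1, -1],
 [-2, -3, 3]]

For real matrices with standard dot products, the defining identity <Ax, y> = <x, A^* y> gives (Ax)^T y = x^T (A^*) y, i.e. x^T A^T y = x^T (A^*) y. Since this holds for all x, y, we must have A^* = A^T. Therefore
A^* =
[[-1, -2, -1],
 [3, 1, -1],
 [-2, -3, 3]].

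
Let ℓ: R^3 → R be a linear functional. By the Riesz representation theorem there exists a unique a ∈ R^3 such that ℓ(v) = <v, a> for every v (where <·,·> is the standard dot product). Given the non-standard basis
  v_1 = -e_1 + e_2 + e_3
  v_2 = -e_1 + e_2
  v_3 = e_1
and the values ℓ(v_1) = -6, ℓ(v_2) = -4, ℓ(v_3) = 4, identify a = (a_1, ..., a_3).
a = (4, 0, -2)

Write a = (a_1, ..., a_3) in the standard basis. For each basis vector v_i, ℓ(v_i) = <v_i, a> is a linear equation in the a_j's. Collect the n equations into a matrix system V a = ℓ, where row i of V is v_i (expressed in the standard basis). Since V is invertible (lower-triangular with 1s on the diagonal, up to permutation), solve by back-substitution:
  V =
[[-1, 1, 1],
 [-1, 1, 0],
 [1, 0, 0]]
  V a = (-6, -4, 4)
Solving gives a = (4, 0, -2).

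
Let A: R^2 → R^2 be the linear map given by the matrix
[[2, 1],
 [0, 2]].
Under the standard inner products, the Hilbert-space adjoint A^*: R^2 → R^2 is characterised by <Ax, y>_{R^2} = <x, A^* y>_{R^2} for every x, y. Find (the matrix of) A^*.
A^* = A^T =
[[2, 0],
 [1, 2]]

For real matrices with standard dot products, the defining identity <Ax, y> = <x, A^* y> gives (Ax)^T y = x^T (A^*) y, i.e. x^T A^T y = x^T (A^*) y. Since this holds for all x, y, we must have A^* = A^T. Therefore
A^* =
[[2, 0],
 [1, 2]].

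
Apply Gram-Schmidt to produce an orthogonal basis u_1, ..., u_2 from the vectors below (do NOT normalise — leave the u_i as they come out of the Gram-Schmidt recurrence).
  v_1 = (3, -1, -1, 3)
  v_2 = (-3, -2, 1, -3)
Orthogonal basis:
  u_1 = (3, -1, -1, 3)
  u_2 = (-9/20, -57/20, 3/20, -9/20)

Apply the Gram-Schmidt recurrence
  u_1 = v_1
  u_i = v_i − Σ_{j<i} ((v_i · u_j) / (u_j · u_j)) · u_j.

Step by step this gives:
  u_1 = (3, -1, -1, 3)
  u_2 = (-9/20, -57/20, 3/20, -9/20)

Orthogonality check:
  u_2 · u_1 = 0 (should be 0)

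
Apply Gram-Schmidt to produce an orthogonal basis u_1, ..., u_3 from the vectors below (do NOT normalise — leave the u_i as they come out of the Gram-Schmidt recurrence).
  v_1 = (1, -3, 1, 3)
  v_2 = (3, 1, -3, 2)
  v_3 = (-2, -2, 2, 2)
Orthogonal basis:
  u_1 = (1, -3, 1, 3)
  u_2 = (57/20, 29/20, -63/20, 31/20)
  u_3 = (-500/451, 252/451, -112/451, 456/451)

Apply the Gram-Schmidt recurrence
  u_1 = v_1
  u_i = v_i − Σ_{j<i} ((v_i · u_j) / (u_j · u_j)) · u_j.

Step by step this gives:
  u_1 = (1, -3, 1, 3)
  u_2 = (57/20, 29/20, -63/20, 31/20)
  u_3 = (-500/451, 252/451, -112/451, 456/451)

Orthogonality check:
  u_2 · u_1 = 0 (should be 0)
  u_3 · u_1 = 0 (should be 0)
  u_3 · u_2 = 0 (should be 0)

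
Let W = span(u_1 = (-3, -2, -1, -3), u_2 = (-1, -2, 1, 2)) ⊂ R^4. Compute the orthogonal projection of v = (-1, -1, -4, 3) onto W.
proj_W(v) = (-1/2, -1, 1/2, 1)

Set up U = [u_1 | ... | u_2] ∈ R^(4×2). The projector onto W = col(U) is P = U (U^T U)^(-1) U^T.
Compute U^T U =
  [23, 0]
  [0, 10],
and U^T v = (0, 5).
Solve U^T U · c = U^T v for the coefficients: c = (0, 1/2). The projection is proj_W(v) = U c.
Check: (v - proj_W(v)) · u_1 = 0  (should be 0).
Check: (v - proj_W(v)) · u_2 = 0  (should be 0).
Result: proj_W(v) = (-1/2, -1, 1/2, 1).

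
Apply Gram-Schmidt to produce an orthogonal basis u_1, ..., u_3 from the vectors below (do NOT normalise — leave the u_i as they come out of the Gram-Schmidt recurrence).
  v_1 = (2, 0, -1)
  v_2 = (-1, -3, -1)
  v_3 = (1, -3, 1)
Orthogonal basis:
  u_1 = (2, 0, -1)
  u_2 = (-3/5, -3, -6/5)
  u_3 = (1, -1, 2)

Apply the Gram-Schmidt recurrence
  u_1 = v_1
  u_i = v_i − Σ_{j<i} ((v_i · u_j) / (u_j · u_j)) · u_j.

Step by step this gives:
  u_1 = (2, 0, -1)
  u_2 = (-3/5, -3, -6/5)
  u_3 = (1, -1, 2)

Orthogonality check:
  u_2 · u_1 = 0 (should be 0)
  u_3 · u_1 = 0 (should be 0)
  u_3 · u_2 = 0 (should be 0)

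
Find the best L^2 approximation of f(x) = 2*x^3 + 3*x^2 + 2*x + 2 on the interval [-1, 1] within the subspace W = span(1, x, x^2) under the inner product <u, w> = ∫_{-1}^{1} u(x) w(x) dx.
g(x) = 3*x^2 + 16*x/5 + 2

The best approximation g ∈ W is the orthogonal projection of f onto W. Writing g = a_0 + a_1 x + a_2 x^2, the coefficients solve the normal equations G · a = b where
  G_{ij} = <φ_i, φ_j> and b_i = <f, φ_i>, with φ_0 = 1, φ_1 = x, φ_2 = x^2.
G =
  [2, 0, 2/3]
  [0, 2/3, 0]
  [2/3, 0, 2/5],
b = (6, 32/15, 38/15).
Solving gives a_0 = 2, a_1 = 16/5, a_2 = 3, so
  g(x) = 3*x^2 + 16*x/5 + 2.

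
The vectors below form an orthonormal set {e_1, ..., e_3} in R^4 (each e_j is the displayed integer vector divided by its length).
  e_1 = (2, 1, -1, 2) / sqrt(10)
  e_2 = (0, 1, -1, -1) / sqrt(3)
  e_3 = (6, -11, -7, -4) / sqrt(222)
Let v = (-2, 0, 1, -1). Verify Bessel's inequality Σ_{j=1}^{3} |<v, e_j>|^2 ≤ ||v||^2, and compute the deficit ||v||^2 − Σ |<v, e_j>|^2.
Σ |<v, e_j>|^2 = 1094/185; ||v||^2 = 6; deficit = 16/185

Write each e_j = u_j / sqrt(<u_j, u_j>) where u_j is the displayed integer vector. Then <v, e_j> = <v, u_j> / sqrt(<u_j, u_j>), so |<v, e_j>|^2 = <v, u_j>^2 / <u_j, u_j>.
Coefficients: <v, e_1> = -7/sqrt(10), <v, e_2> = 0/sqrt(3), <v, e_3> = -15/sqrt(222).
Square and sum: Σ |<v, e_j>|^2 = 1094/185.
Compute ||v||^2 = v·v = 6.
Deficit = 6 − 1094/185 = 16/185 ≥ 0, confirming Bessel's inequality. (The deficit equals ||v − Σ <v,e_j> e_j||^2, the squared distance from v to span{e_j}.)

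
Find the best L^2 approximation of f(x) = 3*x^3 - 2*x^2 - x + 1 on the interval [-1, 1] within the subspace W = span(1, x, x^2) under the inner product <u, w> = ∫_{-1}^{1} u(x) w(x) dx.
g(x) = -2*x^2 + 4*x/5 + 1

The best approximation g ∈ W is the orthogonal projection of f onto W. Writing g = a_0 + a_1 x + a_2 x^2, the coefficients solve the normal equations G · a = b where
  G_{ij} = <φ_i, φ_j> and b_i = <f, φ_i>, with φ_0 = 1, φ_1 = x, φ_2 = x^2.
G =
  [2, 0, 2/3]
  [0, 2/3, 0]
  [2/3, 0, 2/5],
b = (2/3, 8/15, -2/15).
Solving gives a_0 = 1, a_1 = 4/5, a_2 = -2, so
  g(x) = -2*x^2 + 4*x/5 + 1.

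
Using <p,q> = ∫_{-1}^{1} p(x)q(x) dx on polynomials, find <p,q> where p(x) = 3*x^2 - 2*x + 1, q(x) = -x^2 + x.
<p,q> = -16/5

Expand the product: p(x)·q(x) = -3*x^4 + 5*x^3 - 3*x^2 + x.
∫_{-1}^{1} of each monomial x^k gives [2/(k+1) if k even, 0 if k odd]. Integrating term-by-term (or equivalently evaluating the antiderivative F(x) = -3*x^5/5 + 5*x^4/4 - x^3 + x^2/2 at the endpoints):
  F(1) − F(−1) = 3/20 − (67/20) = -16/5.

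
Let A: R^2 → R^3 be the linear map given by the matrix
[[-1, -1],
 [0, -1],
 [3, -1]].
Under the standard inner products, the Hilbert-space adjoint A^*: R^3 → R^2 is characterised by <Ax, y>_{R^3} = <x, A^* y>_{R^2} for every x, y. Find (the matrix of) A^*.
A^* = A^T =
[[-1, 0, 3],
 [-1, -1, -1]]

For real matrices with standard dot products, the defining identity <Ax, y> = <x, A^* y> gives (Ax)^T y = x^T (A^*) y, i.e. x^T A^T y = x^T (A^*) y. Since this holds for all x, y, we must have A^* = A^T. Therefore
A^* =
[[-1, 0, 3],
 [-1, -1, -1]].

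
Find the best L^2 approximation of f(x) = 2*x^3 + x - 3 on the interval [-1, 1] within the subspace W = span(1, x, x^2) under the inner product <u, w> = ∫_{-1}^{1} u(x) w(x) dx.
g(x) = 11*x/5 - 3

The best approximation g ∈ W is the orthogonal projection of f onto W. Writing g = a_0 + a_1 x + a_2 x^2, the coefficients solve the normal equations G · a = b where
  G_{ij} = <φ_i, φ_j> and b_i = <f, φ_i>, with φ_0 = 1, φ_1 = x, φ_2 = x^2.
G =
  [2, 0, 2/3]
  [0, 2/3, 0]
  [2/3, 0, 2/5],
b = (-6, 22/15, -2).
Solving gives a_0 = -3, a_1 = 11/5, a_2 = 0, so
  g(x) = 11*x/5 - 3.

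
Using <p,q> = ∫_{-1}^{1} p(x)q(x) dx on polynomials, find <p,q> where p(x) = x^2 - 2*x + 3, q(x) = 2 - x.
<p,q> = 44/3

Expand the product: p(x)·q(x) = -x^3 + 4*x^2 - 7*x + 6.
∫_{-1}^{1} of each monomial x^k gives [2/(k+1) if k even, 0 if k odd]. Integrating term-by-term (or equivalently evaluating the antiderivative F(x) = -x^4/4 + 4*x^3/3 - 7*x^2/2 + 6*x at the endpoints):
  F(1) − F(−1) = 43/12 − (-133/12) = 44/3.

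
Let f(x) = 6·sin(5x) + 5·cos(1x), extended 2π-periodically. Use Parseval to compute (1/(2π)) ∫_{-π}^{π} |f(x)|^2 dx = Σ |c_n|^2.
Σ |c_n|^2 = 61/2

Expand |f|^2 and use orthogonality of {sin(nx), cos(mx)} on [-π, π]:
  ∫_{-π}^{π} sin(nx)^2 dx = π, ∫ cos(mx)^2 dx = π, and cross terms integrate to 0.
So ∫_{-π}^{π} f(x)^2 dx = 6^2 · π + 5^2 · π = (36 + 25)π.
Divide by 2π: (36 + 25)/2 = 61/2.
By Parseval, this equals Σ |c_n|^2.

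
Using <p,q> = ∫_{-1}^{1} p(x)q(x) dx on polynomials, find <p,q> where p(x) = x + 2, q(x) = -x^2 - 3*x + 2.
<p,q> = 14/3

Expand the product: p(x)·q(x) = -x^3 - 5*x^2 - 4*x + 4.
∫_{-1}^{1} of each monomial x^k gives [2/(k+1) if k even, 0 if k odd]. Integrating term-by-term (or equivalently evaluating the antiderivative F(x) = -x^4/4 - 5*x^3/3 - 2*x^2 + 4*x at the endpoints):
  F(1) − F(−1) = 1/12 − (-55/12) = 14/3.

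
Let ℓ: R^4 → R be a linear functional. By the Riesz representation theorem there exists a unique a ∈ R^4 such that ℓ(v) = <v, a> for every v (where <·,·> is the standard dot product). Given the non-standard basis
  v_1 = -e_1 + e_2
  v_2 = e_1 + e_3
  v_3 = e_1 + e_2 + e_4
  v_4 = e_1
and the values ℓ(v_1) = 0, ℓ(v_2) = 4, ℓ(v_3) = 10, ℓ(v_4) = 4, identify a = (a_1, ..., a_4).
a = (4, 4, 0, 2)

Write a = (a_1, ..., a_4) in the standard basis. For each basis vector v_i, ℓ(v_i) = <v_i, a> is a linear equation in the a_j's. Collect the n equations into a matrix system V a = ℓ, where row i of V is v_i (expressed in the standard basis). Since V is invertible (lower-triangular with 1s on the diagonal, up to permutation), solve by back-substitution:
  V =
[[-1, 1, 0, 0],
 [1, 0, 1, 0],
 [1, 1, 0, 1],
 [1, 0, 0, 0]]
  V a = (0, 4, 10, 4)
Solving gives a = (4, 4, 0, 2).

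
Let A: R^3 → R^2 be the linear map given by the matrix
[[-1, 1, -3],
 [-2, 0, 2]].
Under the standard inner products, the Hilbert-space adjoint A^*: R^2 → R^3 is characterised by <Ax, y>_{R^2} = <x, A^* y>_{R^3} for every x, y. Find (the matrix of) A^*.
A^* = A^T =
[[-1, -2],
 [1, 0],
 [-3, 2]]

For real matrices with standard dot products, the defining identity <Ax, y> = <x, A^* y> gives (Ax)^T y = x^T (A^*) y, i.e. x^T A^T y = x^T (A^*) y. Since this holds for all x, y, we must have A^* = A^T. Therefore
A^* =
[[-1, -2],
 [1, 0],
 [-3, 2]].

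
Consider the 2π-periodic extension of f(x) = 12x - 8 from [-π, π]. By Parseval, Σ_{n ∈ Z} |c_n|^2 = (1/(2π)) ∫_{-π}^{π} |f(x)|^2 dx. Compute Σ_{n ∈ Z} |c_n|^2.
Σ |c_n|^2 = 48π^2 + 64

Expand and integrate term by term over [-π, π]:
  ∫ (12x)^2 dx = 144·(2π^3/3); ∫ 2·12·(-8)·x dx = 0 (odd integrand); ∫ (-8)^2 dx = 64·2π.
So (1/(2π)) ∫_{-π}^{π} (12x - 8)^2 dx = 144π^2/3 + 64 = 48π^2 + 64.
Parseval ⇒ Σ |c_n|^2 = 48π^2 + 64.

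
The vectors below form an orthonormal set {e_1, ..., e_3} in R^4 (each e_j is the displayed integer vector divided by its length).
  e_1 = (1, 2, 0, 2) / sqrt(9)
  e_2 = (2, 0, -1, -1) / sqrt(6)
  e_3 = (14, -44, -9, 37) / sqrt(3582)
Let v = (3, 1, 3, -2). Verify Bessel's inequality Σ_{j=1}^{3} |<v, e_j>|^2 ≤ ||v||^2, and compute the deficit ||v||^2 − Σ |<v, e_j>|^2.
Σ |<v, e_j>|^2 = 4322/597; ||v||^2 = 23; deficit = 9409/597

Write each e_j = u_j / sqrt(<u_j, u_j>) where u_j is the displayed integer vector. Then <v, e_j> = <v, u_j> / sqrt(<u_j, u_j>), so |<v, e_j>|^2 = <v, u_j>^2 / <u_j, u_j>.
Coefficients: <v, e_1> = 1/sqrt(9), <v, e_2> = 5/sqrt(6), <v, e_3> = -103/sqrt(3582).
Square and sum: Σ |<v, e_j>|^2 = 4322/597.
Compute ||v||^2 = v·v = 23.
Deficit = 23 − 4322/597 = 9409/597 ≥ 0, confirming Bessel's inequality. (The deficit equals ||v − Σ <v,e_j> e_j||^2, the squared distance from v to span{e_j}.)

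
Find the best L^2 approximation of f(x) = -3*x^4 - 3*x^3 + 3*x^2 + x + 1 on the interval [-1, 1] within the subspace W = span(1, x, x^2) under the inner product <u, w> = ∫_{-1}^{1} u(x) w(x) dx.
g(x) = 3*x^2/7 - 4*x/5 + 44/35

The best approximation g ∈ W is the orthogonal projection of f onto W. Writing g = a_0 + a_1 x + a_2 x^2, the coefficients solve the normal equations G · a = b where
  G_{ij} = <φ_i, φ_j> and b_i = <f, φ_i>, with φ_0 = 1, φ_1 = x, φ_2 = x^2.
G =
  [2, 0, 2/3]
  [0, 2/3, 0]
  [2/3, 0, 2/5],
b = (14/5, -8/15, 106/105).
Solving gives a_0 = 44/35, a_1 = -4/5, a_2 = 3/7, so
  g(x) = 3*x^2/7 - 4*x/5 + 44/35.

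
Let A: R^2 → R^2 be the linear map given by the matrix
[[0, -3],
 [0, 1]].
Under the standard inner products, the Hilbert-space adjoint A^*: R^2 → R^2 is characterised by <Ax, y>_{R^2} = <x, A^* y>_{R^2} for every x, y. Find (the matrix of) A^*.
A^* = A^T =
[[0, 0],
 [-3, 1]]

For real matrices with standard dot products, the defining identity <Ax, y> = <x, A^* y> gives (Ax)^T y = x^T (A^*) y, i.e. x^T A^T y = x^T (A^*) y. Since this holds for all x, y, we must have A^* = A^T. Therefore
A^* =
[[0, 0],
 [-3, 1]].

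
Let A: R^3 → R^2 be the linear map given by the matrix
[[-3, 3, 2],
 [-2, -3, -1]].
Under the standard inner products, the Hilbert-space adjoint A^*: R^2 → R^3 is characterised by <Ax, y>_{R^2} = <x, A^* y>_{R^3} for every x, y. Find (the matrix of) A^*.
A^* = A^T =
[[-3, -2],
 [3, -3],
 [2, -1]]

For real matrices with standard dot products, the defining identity <Ax, y> = <x, A^* y> gives (Ax)^T y = x^T (A^*) y, i.e. x^T A^T y = x^T (A^*) y. Since this holds for all x, y, we must have A^* = A^T. Therefore
A^* =
[[-3, -2],
 [3, -3],
 [2, -1]].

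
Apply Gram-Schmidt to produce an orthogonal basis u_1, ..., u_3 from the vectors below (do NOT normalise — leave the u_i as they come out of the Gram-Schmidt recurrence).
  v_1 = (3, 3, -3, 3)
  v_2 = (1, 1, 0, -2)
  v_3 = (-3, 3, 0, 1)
Orthogonal basis:
  u_1 = (3, 3, -3, 3)
  u_2 = (1, 1, 0, -2)
  u_3 = (-35/12, 37/12, 1/4, 1/12)

Apply the Gram-Schmidt recurrence
  u_1 = v_1
  u_i = v_i − Σ_{j<i} ((v_i · u_j) / (u_j · u_j)) · u_j.

Step by step this gives:
  u_1 = (3, 3, -3, 3)
  u_2 = (1, 1, 0, -2)
  u_3 = (-35/12, 37/12, 1/4, 1/12)

Orthogonality check:
  u_2 · u_1 = 0 (should be 0)
  u_3 · u_1 = 0 (should be 0)
  u_3 · u_2 = 0 (should be 0)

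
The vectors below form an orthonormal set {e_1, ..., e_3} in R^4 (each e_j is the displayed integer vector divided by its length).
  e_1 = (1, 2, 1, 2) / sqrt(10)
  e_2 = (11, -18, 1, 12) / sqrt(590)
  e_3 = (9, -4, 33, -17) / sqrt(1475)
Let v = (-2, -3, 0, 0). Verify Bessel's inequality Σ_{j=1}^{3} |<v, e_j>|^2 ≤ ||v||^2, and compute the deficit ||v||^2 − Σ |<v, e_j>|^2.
Σ |<v, e_j>|^2 = 204/25; ||v||^2 = 13; deficit = 121/25

Write each e_j = u_j / sqrt(<u_j, u_j>) where u_j is the displayed integer vector. Then <v, e_j> = <v, u_j> / sqrt(<u_j, u_j>), so |<v, e_j>|^2 = <v, u_j>^2 / <u_j, u_j>.
Coefficients: <v, e_1> = -8/sqrt(10), <v, e_2> = 32/sqrt(590), <v, e_3> = -6/sqrt(1475).
Square and sum: Σ |<v, e_j>|^2 = 204/25.
Compute ||v||^2 = v·v = 13.
Deficit = 13 − 204/25 = 121/25 ≥ 0, confirming Bessel's inequality. (The deficit equals ||v − Σ <v,e_j> e_j||^2, the squared distance from v to span{e_j}.)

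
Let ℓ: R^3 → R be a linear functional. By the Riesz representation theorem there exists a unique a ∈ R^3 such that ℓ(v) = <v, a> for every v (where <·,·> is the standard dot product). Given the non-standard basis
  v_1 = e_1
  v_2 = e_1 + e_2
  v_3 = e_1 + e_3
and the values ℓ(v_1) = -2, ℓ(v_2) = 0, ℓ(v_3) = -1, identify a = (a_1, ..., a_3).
a = (-2, 2, 1)

Write a = (a_1, ..., a_3) in the standard basis. For each basis vector v_i, ℓ(v_i) = <v_i, a> is a linear equation in the a_j's. Collect the n equations into a matrix system V a = ℓ, where row i of V is v_i (expressed in the standard basis). Since V is invertible (lower-triangular with 1s on the diagonal, up to permutation), solve by back-substitution:
  V =
[[1, 0, 0],
 [1, 1, 0],
 [1, 0, 1]]
  V a = (-2, 0, -1)
Solving gives a = (-2, 2, 1).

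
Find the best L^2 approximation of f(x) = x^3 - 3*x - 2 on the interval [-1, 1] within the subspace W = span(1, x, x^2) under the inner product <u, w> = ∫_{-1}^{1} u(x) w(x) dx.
g(x) = -12*x/5 - 2

The best approximation g ∈ W is the orthogonal projection of f onto W. Writing g = a_0 + a_1 x + a_2 x^2, the coefficients solve the normal equations G · a = b where
  G_{ij} = <φ_i, φ_j> and b_i = <f, φ_i>, with φ_0 = 1, φ_1 = x, φ_2 = x^2.
G =
  [2, 0, 2/3]
  [0, 2/3, 0]
  [2/3, 0, 2/5],
b = (-4, -8/5, -4/3).
Solving gives a_0 = -2, a_1 = -12/5, a_2 = 0, so
  g(x) = -12*x/5 - 2.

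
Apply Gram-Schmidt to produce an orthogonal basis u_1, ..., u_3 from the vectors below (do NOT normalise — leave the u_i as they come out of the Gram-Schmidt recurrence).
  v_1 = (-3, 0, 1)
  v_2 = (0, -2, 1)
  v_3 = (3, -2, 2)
Orthogonal basis:
  u_1 = (-3, 0, 1)
  u_2 = (3/10, -2, 9/10)
  u_3 = (24/49, 36/49, 72/49)

Apply the Gram-Schmidt recurrence
  u_1 = v_1
  u_i = v_i − Σ_{j<i} ((v_i · u_j) / (u_j · u_j)) · u_j.

Step by step this gives:
  u_1 = (-3, 0, 1)
  u_2 = (3/10, -2, 9/10)
  u_3 = (24/49, 36/49, 72/49)

Orthogonality check:
  u_2 · u_1 = 0 (should be 0)
  u_3 · u_1 = 0 (should be 0)
  u_3 · u_2 = 0 (should be 0)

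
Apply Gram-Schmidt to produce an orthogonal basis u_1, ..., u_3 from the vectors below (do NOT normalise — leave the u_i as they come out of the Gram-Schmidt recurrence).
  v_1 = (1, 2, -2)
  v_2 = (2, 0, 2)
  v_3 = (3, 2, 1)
Orthogonal basis:
  u_1 = (1, 2, -2)
  u_2 = (20/9, 4/9, 14/9)
  u_3 = (-4/17, 6/17, 4/17)

Apply the Gram-Schmidt recurrence
  u_1 = v_1
  u_i = v_i − Σ_{j<i} ((v_i · u_j) / (u_j · u_j)) · u_j.

Step by step this gives:
  u_1 = (1, 2, -2)
  u_2 = (20/9, 4/9, 14/9)
  u_3 = (-4/17, 6/17, 4/17)

Orthogonality check:
  u_2 · u_1 = 0 (should be 0)
  u_3 · u_1 = 0 (should be 0)
  u_3 · u_2 = 0 (should be 0)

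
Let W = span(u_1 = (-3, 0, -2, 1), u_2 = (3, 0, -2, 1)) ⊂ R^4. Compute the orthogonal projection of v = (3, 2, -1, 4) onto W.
proj_W(v) = (3, 0, -12/5, 6/5)

Set up U = [u_1 | ... | u_2] ∈ R^(4×2). The projector onto W = col(U) is P = U (U^T U)^(-1) U^T.
Compute U^T U =
  [14, -4]
  [-4, 14],
and U^T v = (-3, 15).
Solve U^T U · c = U^T v for the coefficients: c = (1/10, 11/10). The projection is proj_W(v) = U c.
Check: (v - proj_W(v)) · u_1 = 0  (should be 0).
Check: (v - proj_W(v)) · u_2 = 0  (should be 0).
Result: proj_W(v) = (3, 0, -12/5, 6/5).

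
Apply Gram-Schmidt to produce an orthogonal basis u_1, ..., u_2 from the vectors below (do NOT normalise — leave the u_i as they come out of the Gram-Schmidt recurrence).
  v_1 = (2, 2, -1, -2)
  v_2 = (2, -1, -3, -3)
Orthogonal basis:
  u_1 = (2, 2, -1, -2)
  u_2 = (4/13, -35/13, -28/13, -17/13)

Apply the Gram-Schmidt recurrence
  u_1 = v_1
  u_i = v_i − Σ_{j<i} ((v_i · u_j) / (u_j · u_j)) · u_j.

Step by step this gives:
  u_1 = (2, 2, -1, -2)
  u_2 = (4/13, -35/13, -28/13, -17/13)

Orthogonality check:
  u_2 · u_1 = 0 (should be 0)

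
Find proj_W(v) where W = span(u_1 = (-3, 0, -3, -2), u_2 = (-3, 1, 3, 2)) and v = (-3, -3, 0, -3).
proj_W(v) = (-243/98, 6/49, -171/98, -57/49)

Set up U = [u_1 | ... | u_2] ∈ R^(4×2). The projector onto W = col(U) is P = U (U^T U)^(-1) U^T.
Compute U^T U =
  [22, -4]
  [-4, 23],
and U^T v = (15, 0).
Solve U^T U · c = U^T v for the coefficients: c = (69/98, 6/49). The projection is proj_W(v) = U c.
Check: (v - proj_W(v)) · u_1 = 0  (should be 0).
Check: (v - proj_W(v)) · u_2 = 0  (should be 0).
Result: proj_W(v) = (-243/98, 6/49, -171/98, -57/49).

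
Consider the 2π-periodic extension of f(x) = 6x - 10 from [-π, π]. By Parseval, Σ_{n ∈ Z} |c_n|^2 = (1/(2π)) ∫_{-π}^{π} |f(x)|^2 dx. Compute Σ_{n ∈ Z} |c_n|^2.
Σ |c_n|^2 = 12π^2 + 100

Expand and integrate term by term over [-π, π]:
  ∫ (6x)^2 dx = 36·(2π^3/3); ∫ 2·6·(-10)·x dx = 0 (odd integrand); ∫ (-10)^2 dx = 100·2π.
So (1/(2π)) ∫_{-π}^{π} (6x - 10)^2 dx = 36π^2/3 + 100 = 12π^2 + 100.
Parseval ⇒ Σ |c_n|^2 = 12π^2 + 100.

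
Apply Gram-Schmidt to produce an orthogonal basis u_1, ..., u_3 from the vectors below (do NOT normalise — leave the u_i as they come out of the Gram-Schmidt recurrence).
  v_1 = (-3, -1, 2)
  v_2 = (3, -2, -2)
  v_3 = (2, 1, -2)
Orthogonal basis:
  u_1 = (-3, -1, 2)
  u_2 = (9/14, -39/14, -3/7)
  u_3 = (-4/13, 0, -6/13)

Apply the Gram-Schmidt recurrence
  u_1 = v_1
  u_i = v_i − Σ_{j<i} ((v_i · u_j) / (u_j · u_j)) · u_j.

Step by step this gives:
  u_1 = (-3, -1, 2)
  u_2 = (9/14, -39/14, -3/7)
  u_3 = (-4/13, 0, -6/13)

Orthogonality check:
  u_2 · u_1 = 0 (should be 0)
  u_3 · u_1 = 0 (should be 0)
  u_3 · u_2 = 0 (should be 0)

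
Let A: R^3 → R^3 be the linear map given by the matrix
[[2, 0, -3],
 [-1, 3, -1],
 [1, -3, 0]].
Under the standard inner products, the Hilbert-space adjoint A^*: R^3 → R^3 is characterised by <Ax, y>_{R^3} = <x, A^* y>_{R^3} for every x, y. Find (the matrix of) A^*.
A^* = A^T =
[[2, -1, 1],
 [0, 3, -3],
 [-3, -1, 0]]

For real matrices with standard dot products, the defining identity <Ax, y> = <x, A^* y> gives (Ax)^T y = x^T (A^*) y, i.e. x^T A^T y = x^T (A^*) y. Since this holds for all x, y, we must have A^* = A^T. Therefore
A^* =
[[2, -1, 1],
 [0, 3, -3],
 [-3, -1, 0]].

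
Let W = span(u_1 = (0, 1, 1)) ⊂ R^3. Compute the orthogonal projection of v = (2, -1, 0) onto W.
proj_W(v) = (0, -1/2, -1/2)

Set up U = [u_1 | ... | u_1] ∈ R^(3×1). The projector onto W = col(U) is P = U (U^T U)^(-1) U^T.
Compute U^T U =
  [2],
and U^T v = (-1).
Solve U^T U · c = U^T v for the coefficients: c = (-1/2). The projection is proj_W(v) = U c.
Check: (v - proj_W(v)) · u_1 = 0  (should be 0).
Result: proj_W(v) = (0, -1/2, -1/2).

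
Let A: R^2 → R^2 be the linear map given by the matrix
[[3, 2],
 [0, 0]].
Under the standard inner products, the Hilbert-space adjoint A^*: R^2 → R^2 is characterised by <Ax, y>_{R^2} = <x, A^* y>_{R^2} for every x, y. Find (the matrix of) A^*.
A^* = A^T =
[[3, 0],
 [2, 0]]

For real matrices with standard dot products, the defining identity <Ax, y> = <x, A^* y> gives (Ax)^T y = x^T (A^*) y, i.e. x^T A^T y = x^T (A^*) y. Since this holds for all x, y, we must have A^* = A^T. Therefore
A^* =
[[3, 0],
 [2, 0]].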